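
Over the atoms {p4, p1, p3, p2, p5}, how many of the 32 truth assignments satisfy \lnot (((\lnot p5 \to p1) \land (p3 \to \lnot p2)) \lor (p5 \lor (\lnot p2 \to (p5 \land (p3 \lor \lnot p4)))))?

4

Initial set: {T \lnot (((\lnot p5 \to p1) \land (p3 \to \lnot p2)) \lor (p5 \lor (\lnot p2 \to (p5 \land (p3 \lor \lnot p4)))))}.
T \lnot (((\lnot p5 \to p1) \land (p3 \to \lnot p2)) \lor (p5 \lor (\lnot p2 \to (p5 \land (p3 \lor \lnot p4))))): α-rule — add F ((\lnot p5 \to p1) \land (p3 \to \lnot p2)), F (p5 \lor (\lnot p2 \to (p5 \land (p3 \lor \lnot p4)))).
F (p5 \lor (\lnot p2 \to (p5 \land (p3 \lor \lnot p4)))): α-rule — add F p5, F (\lnot p2 \to (p5 \land (p3 \lor \lnot p4))).
F (\lnot p2 \to (p5 \land (p3 \lor \lnot p4))): α-rule — add T \lnot p2, F (p5 \land (p3 \lor \lnot p4)).
F ((\lnot p5 \to p1) \land (p3 \to \lnot p2)): β-rule — branch into F (\lnot p5 \to p1)  //  F (p3 \to \lnot p2).
  branch 1 (add F (\lnot p5 \to p1)):
    F (\lnot p5 \to p1): α-rule — add T \lnot p5, F p1.
    F (p5 \land (p3 \lor \lnot p4)): β-rule — branch into F p5  //  F (p3 \lor \lnot p4).
      branch 1.1 (add F p5):
        ○ open, literals {p1=F, p2=F, p5=F}.
      branch 1.2 (add F (p3 \lor \lnot p4)):
        F (p3 \lor \lnot p4): α-rule — add F p3, F \lnot p4.
        ○ open, literals {p1=F, p2=F, p3=F, p4=T, p5=F}.
  branch 2 (add F (p3 \to \lnot p2)):
    F (p3 \to \lnot p2): α-rule — add T p3, F \lnot p2.
    × closes — contains both p2 and \lnot p2.
1 branch closed, 2 open.
Each open branch fixes some atoms; the unmentioned ones are free. Counting distinct full assignments: branch {p1=F, p2=F, p5=F} (p4, p3) contributes 4 new; branch {p1=F, p2=F, p3=F, p4=T, p5=F} (none free) contributes 0 new. Total: 4.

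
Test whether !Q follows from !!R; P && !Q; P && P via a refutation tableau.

Initial set: {!!R; (P && !Q); (P && P); !!Q}.
!!R: drop double negation, giving R.
(P && !Q): α-rule — add P, !Q.
× closes — contains both Q and !Q.
All 1 branch closes.
Every branch closed, so the premises entail the conclusion.

Yes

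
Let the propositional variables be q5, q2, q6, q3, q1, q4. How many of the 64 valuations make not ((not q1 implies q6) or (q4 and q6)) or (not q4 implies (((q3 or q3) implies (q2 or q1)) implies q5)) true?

Initial set: {(not ((not q1 implies q6) or (q4 and q6)) or (not q4 implies (((q3 or q3) implies (q2 or q1)) implies q5)))}.
(not ((not q1 implies q6) or (q4 and q6)) or (not q4 implies (((q3 or q3) implies (q2 or q1)) implies q5))): β-rule — branch into not ((not q1 implies q6) or (q4 and q6))  //  (not q4 implies (((q3 or q3) implies (q2 or q1)) implies q5)).
  branch 1 (add not ((not q1 implies q6) or (q4 and q6))):
    not ((not q1 implies q6) or (q4 and q6)): α-rule — add not (not q1 implies q6), not (q4 and q6).
    not (not q1 implies q6): α-rule — add not q1, not q6.
    not (q4 and q6): β-rule — branch into not q4  //  not q6.
      branch 1.1 (add not q4):
        ○ open, literals {q1=0, q4=0, q6=0}.
      branch 1.2 (add not q6):
        ○ open, literals {q1=0, q6=0}.
  branch 2 (add (not q4 implies (((q3 or q3) implies (q2 or q1)) implies q5))):
    (not q4 implies (((q3 or q3) implies (q2 or q1)) implies q5)): β-rule — branch into not not q4  //  (((q3 or q3) implies (q2 or q1)) implies q5).
      branch 2.1 (add not not q4):
        ○ open, literals {q4=1}.
      branch 2.2 (add (((q3 or q3) implies (q2 or q1)) implies q5)):
        (((q3 or q3) implies (q2 or q1)) implies q5): β-rule — branch into not ((q3 or q3) implies (q2 or q1))  //  q5.
          branch 2.2.1 (add not ((q3 or q3) implies (q2 or q1))):
            not ((q3 or q3) implies (q2 or q1)): α-rule — add (q3 or q3), not (q2 or q1).
            not (q2 or q1): α-rule — add not q2, not q1.
            (q3 or q3): β-rule — branch into q3  //  q3.
              branch 2.2.1.1 (add q3):
                ○ open, literals {q1=0, q2=0, q3=1}.
              branch 2.2.1.2 (add q3):
                ○ open, literals {q1=0, q2=0, q3=1}.
          branch 2.2.2 (add q5):
            ○ open, literals {q5=1}.
0 branches closed, 6 open.
Each open branch fixes some atoms; the unmentioned ones are free. Counting distinct full assignments: branch {q1=0, q4=0, q6=0} (q5, q2, q3) contributes 8 new; branch {q1=0, q6=0} (q5, q2, q3, q4) contributes 8 new; branch {q4=1} (q5, q2, q6, q3, q1) contributes 24 new; branch {q1=0, q2=0, q3=1} (q5, q6, q4) contributes 2 new; branch {q1=0, q2=0, q3=1} (q5, q6, q4) contributes 0 new; branch {q5=1} (q2, q6, q3, q1, q4) contributes 11 new. Total: 53.

53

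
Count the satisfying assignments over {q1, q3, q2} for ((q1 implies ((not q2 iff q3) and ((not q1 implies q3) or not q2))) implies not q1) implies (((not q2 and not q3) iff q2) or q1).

Initial set: {T (((q1 implies ((not q2 iff q3) and ((not q1 implies q3) or not q2))) implies not q1) implies (((not q2 and not q3) iff q2) or q1))}.
T (((q1 implies ((not q2 iff q3) and ((not q1 implies q3) or not q2))) implies not q1) implies (((not q2 and not q3) iff q2) or q1)): β-rule — branch into F ((q1 implies ((not q2 iff q3) and ((not q1 implies q3) or not q2))) implies not q1)  //  T (((not q2 and not q3) iff q2) or q1).
  branch 1 (add F ((q1 implies ((not q2 iff q3) and ((not q1 implies q3) or not q2))) implies not q1)):
    F ((q1 implies ((not q2 iff q3) and ((not q1 implies q3) or not q2))) implies not q1): α-rule — add T (q1 implies ((not q2 iff q3) and ((not q1 implies q3) or not q2))), F not q1.
    T (q1 implies ((not q2 iff q3) and ((not q1 implies q3) or not q2))): β-rule — branch into F q1  //  T ((not q2 iff q3) and ((not q1 implies q3) or not q2)).
      branch 1.1 (add F q1):
        × closes — contains both q1 and not q1.
      branch 1.2 (add T ((not q2 iff q3) and ((not q1 implies q3) or not q2))):
        T ((not q2 iff q3) and ((not q1 implies q3) or not q2)): α-rule — add T (not q2 iff q3), T ((not q1 implies q3) or not q2).
        T (not q2 iff q3): β-rule — branch into T not q2, T q3  //  F not q2, F q3.
          branch 1.2.1 (add T not q2, T q3):
            T ((not q1 implies q3) or not q2): β-rule — branch into T (not q1 implies q3)  //  T not q2.
              branch 1.2.1.1 (add T (not q1 implies q3)):
                T (not q1 implies q3): β-rule — branch into F not q1  //  T q3.
                  branch 1.2.1.1.1 (add F not q1):
                    ○ open, literals {q1=true, q2=false, q3=true}.
                  branch 1.2.1.1.2 (add T q3):
                    ○ open, literals {q1=true, q2=false, q3=true}.
              branch 1.2.1.2 (add T not q2):
                ○ open, literals {q1=true, q2=false, q3=true}.
          branch 1.2.2 (add F not q2, F q3):
            T ((not q1 implies q3) or not q2): β-rule — branch into T (not q1 implies q3)  //  T not q2.
              branch 1.2.2.1 (add T (not q1 implies q3)):
                T (not q1 implies q3): β-rule — branch into F not q1  //  T q3.
                  branch 1.2.2.1.1 (add F not q1):
                    ○ open, literals {q1=true, q2=true, q3=false}.
                  branch 1.2.2.1.2 (add T q3):
                    × closes — contains both q3 and not q3.
              branch 1.2.2.2 (add T not q2):
                × closes — contains both q2 and not q2.
  branch 2 (add T (((not q2 and not q3) iff q2) or q1)):
    T (((not q2 and not q3) iff q2) or q1): β-rule — branch into T ((not q2 and not q3) iff q2)  //  T q1.
      branch 2.1 (add T ((not q2 and not q3) iff q2)):
        T ((not q2 and not q3) iff q2): β-rule — branch into T (not q2 and not q3), T q2  //  F (not q2 and not q3), F q2.
          branch 2.1.1 (add T (not q2 and not q3), T q2):
            T (not q2 and not q3): α-rule — add T not q2, T not q3.
            × closes — contains both q2 and not q2.
          branch 2.1.2 (add F (not q2 and not q3), F q2):
            F (not q2 and not q3): β-rule — branch into F not q2  //  F not q3.
              branch 2.1.2.1 (add F not q2):
                × closes — contains both q2 and not q2.
              branch 2.1.2.2 (add F not q3):
                ○ open, literals {q2=false, q3=true}.
      branch 2.2 (add T q1):
        ○ open, literals {q1=true}.
5 branches closed, 6 open.
Each open branch fixes some atoms; the unmentioned ones are free. Counting distinct full assignments: branch {q1=true, q2=false, q3=true} (none free) contributes 1 new; branch {q1=true, q2=false, q3=true} (none free) contributes 0 new; branch {q1=true, q2=false, q3=true} (none free) contributes 0 new; branch {q1=true, q2=true, q3=false} (none free) contributes 1 new; branch {q2=false, q3=true} (q1) contributes 1 new; branch {q1=true} (q3, q2) contributes 2 new. Total: 5.

5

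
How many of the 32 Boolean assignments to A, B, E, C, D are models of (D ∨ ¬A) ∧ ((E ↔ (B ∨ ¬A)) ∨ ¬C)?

18

Initial set: {T ((D ∨ ¬A) ∧ ((E ↔ (B ∨ ¬A)) ∨ ¬C))}.
T ((D ∨ ¬A) ∧ ((E ↔ (B ∨ ¬A)) ∨ ¬C)): α-rule — add T (D ∨ ¬A), T ((E ↔ (B ∨ ¬A)) ∨ ¬C).
T (D ∨ ¬A): β-rule — branch into T D  //  T ¬A.
  branch 1 (add T D):
    T ((E ↔ (B ∨ ¬A)) ∨ ¬C): β-rule — branch into T (E ↔ (B ∨ ¬A))  //  T ¬C.
      branch 1.1 (add T (E ↔ (B ∨ ¬A))):
        T (E ↔ (B ∨ ¬A)): β-rule — branch into T E, T (B ∨ ¬A)  //  F E, F (B ∨ ¬A).
          branch 1.1.1 (add T E, T (B ∨ ¬A)):
            T (B ∨ ¬A): β-rule — branch into T B  //  T ¬A.
              branch 1.1.1.1 (add T B):
                ○ open, literals {B=true, D=true, E=true}.
              branch 1.1.1.2 (add T ¬A):
                ○ open, literals {A=false, D=true, E=true}.
          branch 1.1.2 (add F E, F (B ∨ ¬A)):
            F (B ∨ ¬A): α-rule — add F B, F ¬A.
            ○ open, literals {A=true, B=false, D=true, E=false}.
      branch 1.2 (add T ¬C):
        ○ open, literals {C=false, D=true}.
  branch 2 (add T ¬A):
    T ((E ↔ (B ∨ ¬A)) ∨ ¬C): β-rule — branch into T (E ↔ (B ∨ ¬A))  //  T ¬C.
      branch 2.1 (add T (E ↔ (B ∨ ¬A))):
        T (E ↔ (B ∨ ¬A)): β-rule — branch into T E, T (B ∨ ¬A)  //  F E, F (B ∨ ¬A).
          branch 2.1.1 (add T E, T (B ∨ ¬A)):
            T (B ∨ ¬A): β-rule — branch into T B  //  T ¬A.
              branch 2.1.1.1 (add T B):
                ○ open, literals {A=false, B=true, E=true}.
              branch 2.1.1.2 (add T ¬A):
                ○ open, literals {A=false, E=true}.
          branch 2.1.2 (add F E, F (B ∨ ¬A)):
            F (B ∨ ¬A): α-rule — add F B, F ¬A.
            × closes — contains both A and ¬A.
      branch 2.2 (add T ¬C):
        ○ open, literals {A=false, C=false}.
1 branch closed, 7 open.
Each open branch fixes some atoms; the unmentioned ones are free. Counting distinct full assignments: branch {B=true, D=true, E=true} (A, C) contributes 4 new; branch {A=false, D=true, E=true} (B, C) contributes 2 new; branch {A=true, B=false, D=true, E=false} (C) contributes 2 new; branch {C=false, D=true} (A, B, E) contributes 4 new; branch {A=false, B=true, E=true} (C, D) contributes 2 new; branch {A=false, E=true} (B, C, D) contributes 2 new; branch {A=false, C=false} (B, E, D) contributes 2 new. Total: 18.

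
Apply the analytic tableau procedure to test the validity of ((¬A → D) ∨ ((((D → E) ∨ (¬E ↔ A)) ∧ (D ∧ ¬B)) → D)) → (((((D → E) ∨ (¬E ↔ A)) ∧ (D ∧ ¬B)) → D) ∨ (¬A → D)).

Valid

Assume the negation and expand:
Initial set: {F (((¬A → D) ∨ ((((D → E) ∨ (¬E ↔ A)) ∧ (D ∧ ¬B)) → D)) → (((((D → E) ∨ (¬E ↔ A)) ∧ (D ∧ ¬B)) → D) ∨ (¬A → D)))}.
F (((¬A → D) ∨ ((((D → E) ∨ (¬E ↔ A)) ∧ (D ∧ ¬B)) → D)) → (((((D → E) ∨ (¬E ↔ A)) ∧ (D ∧ ¬B)) → D) ∨ (¬A → D))): α-rule — add T ((¬A → D) ∨ ((((D → E) ∨ (¬E ↔ A)) ∧ (D ∧ ¬B)) → D)), F (((((D → E) ∨ (¬E ↔ A)) ∧ (D ∧ ¬B)) → D) ∨ (¬A → D)).
F (((((D → E) ∨ (¬E ↔ A)) ∧ (D ∧ ¬B)) → D) ∨ (¬A → D)): α-rule — add F ((((D → E) ∨ (¬E ↔ A)) ∧ (D ∧ ¬B)) → D), F (¬A → D).
F ((((D → E) ∨ (¬E ↔ A)) ∧ (D ∧ ¬B)) → D): α-rule — add T (((D → E) ∨ (¬E ↔ A)) ∧ (D ∧ ¬B)), F D.
F (¬A → D): α-rule — add T ¬A, F D.
T (((D → E) ∨ (¬E ↔ A)) ∧ (D ∧ ¬B)): α-rule — add T ((D → E) ∨ (¬E ↔ A)), T (D ∧ ¬B).
T (D ∧ ¬B): α-rule — add T D, T ¬B.
× closes — contains both D and ¬D.
All 1 branch closes.
Every branch closed, so the negation is unsatisfiable and the formula is valid.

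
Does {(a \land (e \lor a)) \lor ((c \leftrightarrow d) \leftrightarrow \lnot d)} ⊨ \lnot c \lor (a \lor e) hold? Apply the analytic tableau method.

Initial set: {((a \land (e \lor a)) \lor ((c \leftrightarrow d) \leftrightarrow \lnot d)); \lnot (\lnot c \lor (a \lor e))}.
\lnot (\lnot c \lor (a \lor e)): α-rule — add \lnot \lnot c, \lnot (a \lor e).
\lnot (a \lor e): α-rule — add \lnot a, \lnot e.
((a \land (e \lor a)) \lor ((c \leftrightarrow d) \leftrightarrow \lnot d)): β-rule — branch into (a \land (e \lor a))  //  ((c \leftrightarrow d) \leftrightarrow \lnot d).
  branch 1 (add (a \land (e \lor a))):
    (a \land (e \lor a)): α-rule — add a, (e \lor a).
    × closes — contains both a and \lnot a.
  branch 2 (add ((c \leftrightarrow d) \leftrightarrow \lnot d)):
    ((c \leftrightarrow d) \leftrightarrow \lnot d): β-rule — branch into (c \leftrightarrow d), \lnot d  //  \lnot (c \leftrightarrow d), \lnot \lnot d.
      branch 2.1 (add (c \leftrightarrow d), \lnot d):
        (c \leftrightarrow d): β-rule — branch into c, d  //  \lnot c, \lnot d.
          branch 2.1.1 (add c, d):
            × closes — contains both d and \lnot d.
          branch 2.1.2 (add \lnot c, \lnot d):
            × closes — contains both c and \lnot c.
      branch 2.2 (add \lnot (c \leftrightarrow d), \lnot \lnot d):
        \lnot (c \leftrightarrow d): β-rule — branch into c, \lnot d  //  \lnot c, d.
          branch 2.2.1 (add c, \lnot d):
            × closes — contains both d and \lnot d.
          branch 2.2.2 (add \lnot c, d):
            × closes — contains both c and \lnot c.
All 5 branches close.
Every branch closed, so the premises entail the conclusion.

Yes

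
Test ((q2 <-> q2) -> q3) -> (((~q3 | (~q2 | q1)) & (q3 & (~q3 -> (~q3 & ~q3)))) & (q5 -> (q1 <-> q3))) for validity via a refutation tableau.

Not valid

Assume the negation and expand:
Initial set: {~(((q2 <-> q2) -> q3) -> (((~q3 | (~q2 | q1)) & (q3 & (~q3 -> (~q3 & ~q3)))) & (q5 -> (q1 <-> q3))))}.
~(((q2 <-> q2) -> q3) -> (((~q3 | (~q2 | q1)) & (q3 & (~q3 -> (~q3 & ~q3)))) & (q5 -> (q1 <-> q3)))): α-rule — add ((q2 <-> q2) -> q3), ~(((~q3 | (~q2 | q1)) & (q3 & (~q3 -> (~q3 & ~q3)))) & (q5 -> (q1 <-> q3))).
((q2 <-> q2) -> q3): β-rule — branch into ~(q2 <-> q2)  //  q3.
  branch 1 (add ~(q2 <-> q2)):
    ~(((~q3 | (~q2 | q1)) & (q3 & (~q3 -> (~q3 & ~q3)))) & (q5 -> (q1 <-> q3))): β-rule — branch into ~((~q3 | (~q2 | q1)) & (q3 & (~q3 -> (~q3 & ~q3))))  //  ~(q5 -> (q1 <-> q3)).
      branch 1.1 (add ~((~q3 | (~q2 | q1)) & (q3 & (~q3 -> (~q3 & ~q3))))):
        ~(q2 <-> q2): β-rule — branch into q2, ~q2  //  ~q2, q2.
          branch 1.1.1 (add q2, ~q2):
            × closes — contains both q2 and ~q2.
          branch 1.1.2 (add ~q2, q2):
            × closes — contains both q2 and ~q2.
      branch 1.2 (add ~(q5 -> (q1 <-> q3))):
        ~(q5 -> (q1 <-> q3)): α-rule — add q5, ~(q1 <-> q3).
        ~(q2 <-> q2): β-rule — branch into q2, ~q2  //  ~q2, q2.
          branch 1.2.1 (add q2, ~q2):
            × closes — contains both q2 and ~q2.
          branch 1.2.2 (add ~q2, q2):
            × closes — contains both q2 and ~q2.
  branch 2 (add q3):
    ~(((~q3 | (~q2 | q1)) & (q3 & (~q3 -> (~q3 & ~q3)))) & (q5 -> (q1 <-> q3))): β-rule — branch into ~((~q3 | (~q2 | q1)) & (q3 & (~q3 -> (~q3 & ~q3))))  //  ~(q5 -> (q1 <-> q3)).
      branch 2.1 (add ~((~q3 | (~q2 | q1)) & (q3 & (~q3 -> (~q3 & ~q3))))):
        ~((~q3 | (~q2 | q1)) & (q3 & (~q3 -> (~q3 & ~q3)))): β-rule — branch into ~(~q3 | (~q2 | q1))  //  ~(q3 & (~q3 -> (~q3 & ~q3))).
          branch 2.1.1 (add ~(~q3 | (~q2 | q1))):
            ~(~q3 | (~q2 | q1)): α-rule — add ~~q3, ~(~q2 | q1).
            ~(~q2 | q1): α-rule — add ~~q2, ~q1.
            ○ open, literals {q1=0, q2=1, q3=1}.
          branch 2.1.2 (add ~(q3 & (~q3 -> (~q3 & ~q3)))):
            ~(q3 & (~q3 -> (~q3 & ~q3))): β-rule — branch into ~q3  //  ~(~q3 -> (~q3 & ~q3)).
              branch 2.1.2.1 (add ~q3):
                × closes — contains both q3 and ~q3.
              branch 2.1.2.2 (add ~(~q3 -> (~q3 & ~q3))):
                ~(~q3 -> (~q3 & ~q3)): α-rule — add ~q3, ~(~q3 & ~q3).
                × closes — contains both q3 and ~q3.
      branch 2.2 (add ~(q5 -> (q1 <-> q3))):
        ~(q5 -> (q1 <-> q3)): α-rule — add q5, ~(q1 <-> q3).
        ~(q1 <-> q3): β-rule — branch into q1, ~q3  //  ~q1, q3.
          branch 2.2.1 (add q1, ~q3):
            × closes — contains both q3 and ~q3.
          branch 2.2.2 (add ~q1, q3):
            ○ open, literals {q1=0, q3=1, q5=1}.
7 branches closed, 2 open.
An open branch gives a countermodel: q1=0, q2=1, q3=1 (unmentioned atoms arbitrary); under it the original formula is false.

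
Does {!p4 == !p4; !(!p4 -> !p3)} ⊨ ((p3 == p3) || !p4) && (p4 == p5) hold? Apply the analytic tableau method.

Initial set: {T (!p4 == !p4); T !(!p4 -> !p3); F (((p3 == p3) || !p4) && (p4 == p5))}.
T !(!p4 -> !p3): α-rule — add T !p4, F !p3.
T (!p4 == !p4): β-rule — branch into T !p4, T !p4  //  F !p4, F !p4.
  branch 1 (add T !p4, T !p4):
    F (((p3 == p3) || !p4) && (p4 == p5)): β-rule — branch into F ((p3 == p3) || !p4)  //  F (p4 == p5).
      branch 1.1 (add F ((p3 == p3) || !p4)):
        F ((p3 == p3) || !p4): α-rule — add F (p3 == p3), F !p4.
        × closes — contains both p4 and !p4.
      branch 1.2 (add F (p4 == p5)):
        F (p4 == p5): β-rule — branch into T p4, F p5  //  F p4, T p5.
          branch 1.2.1 (add T p4, F p5):
            × closes — contains both p4 and !p4.
          branch 1.2.2 (add F p4, T p5):
            ○ open, literals {p3=T, p4=F, p5=T}.
  branch 2 (add F !p4, F !p4):
    × closes — contains both p4 and !p4.
3 branches closed, 1 open.
An open branch gives a countermodel: p3=T, p4=F, p5=T (unmentioned atoms arbitrary); the premises hold there but the conclusion fails.

No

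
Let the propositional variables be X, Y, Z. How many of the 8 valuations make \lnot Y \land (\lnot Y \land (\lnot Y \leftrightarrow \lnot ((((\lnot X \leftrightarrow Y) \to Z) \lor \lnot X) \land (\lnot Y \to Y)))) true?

Initial set: {(\lnot Y \land (\lnot Y \land (\lnot Y \leftrightarrow \lnot ((((\lnot X \leftrightarrow Y) \to Z) \lor \lnot X) \land (\lnot Y \to Y)))))}.
(\lnot Y \land (\lnot Y \land (\lnot Y \leftrightarrow \lnot ((((\lnot X \leftrightarrow Y) \to Z) \lor \lnot X) \land (\lnot Y \to Y))))): α-rule — add \lnot Y, (\lnot Y \land (\lnot Y \leftrightarrow \lnot ((((\lnot X \leftrightarrow Y) \to Z) \lor \lnot X) \land (\lnot Y \to Y)))).
(\lnot Y \land (\lnot Y \leftrightarrow \lnot ((((\lnot X \leftrightarrow Y) \to Z) \lor \lnot X) \land (\lnot Y \to Y)))): α-rule — add \lnot Y, (\lnot Y \leftrightarrow \lnot ((((\lnot X \leftrightarrow Y) \to Z) \lor \lnot X) \land (\lnot Y \to Y))).
(\lnot Y \leftrightarrow \lnot ((((\lnot X \leftrightarrow Y) \to Z) \lor \lnot X) \land (\lnot Y \to Y))): β-rule — branch into \lnot Y, \lnot ((((\lnot X \leftrightarrow Y) \to Z) \lor \lnot X) \land (\lnot Y \to Y))  //  \lnot \lnot Y, \lnot \lnot ((((\lnot X \leftrightarrow Y) \to Z) \lor \lnot X) \land (\lnot Y \to Y)).
  branch 1 (add \lnot Y, \lnot ((((\lnot X \leftrightarrow Y) \to Z) \lor \lnot X) \land (\lnot Y \to Y))):
    \lnot ((((\lnot X \leftrightarrow Y) \to Z) \lor \lnot X) \land (\lnot Y \to Y)): β-rule — branch into \lnot (((\lnot X \leftrightarrow Y) \to Z) \lor \lnot X)  //  \lnot (\lnot Y \to Y).
      branch 1.1 (add \lnot (((\lnot X \leftrightarrow Y) \to Z) \lor \lnot X)):
        \lnot (((\lnot X \leftrightarrow Y) \to Z) \lor \lnot X): α-rule — add \lnot ((\lnot X \leftrightarrow Y) \to Z), \lnot \lnot X.
        \lnot ((\lnot X \leftrightarrow Y) \to Z): α-rule — add (\lnot X \leftrightarrow Y), \lnot Z.
        (\lnot X \leftrightarrow Y): β-rule — branch into \lnot X, Y  //  \lnot \lnot X, \lnot Y.
          branch 1.1.1 (add \lnot X, Y):
            × closes — contains both X and \lnot X.
          branch 1.1.2 (add \lnot \lnot X, \lnot Y):
            ○ open, literals {X=1, Y=0, Z=0}.
      branch 1.2 (add \lnot (\lnot Y \to Y)):
        \lnot (\lnot Y \to Y): α-rule — add \lnot Y, \lnot Y.
        ○ open, literals {Y=0}.
  branch 2 (add \lnot \lnot Y, \lnot \lnot ((((\lnot X \leftrightarrow Y) \to Z) \lor \lnot X) \land (\lnot Y \to Y))):
    × closes — contains both Y and \lnot Y.
2 branches closed, 2 open.
Each open branch fixes some atoms; the unmentioned ones are free. Counting distinct full assignments: branch {X=1, Y=0, Z=0} (none free) contributes 1 new; branch {Y=0} (X, Z) contributes 3 new. Total: 4.

4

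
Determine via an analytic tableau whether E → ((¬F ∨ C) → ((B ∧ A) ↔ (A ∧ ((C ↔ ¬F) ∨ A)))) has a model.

Initial set: {T (E → ((¬F ∨ C) → ((B ∧ A) ↔ (A ∧ ((C ↔ ¬F) ∨ A)))))}.
T (E → ((¬F ∨ C) → ((B ∧ A) ↔ (A ∧ ((C ↔ ¬F) ∨ A))))): β-rule — branch into F E  //  T ((¬F ∨ C) → ((B ∧ A) ↔ (A ∧ ((C ↔ ¬F) ∨ A)))).
  branch 1 (add F E):
    ○ open, literals {E=0}.
  branch 2 (add T ((¬F ∨ C) → ((B ∧ A) ↔ (A ∧ ((C ↔ ¬F) ∨ A))))):
    T ((¬F ∨ C) → ((B ∧ A) ↔ (A ∧ ((C ↔ ¬F) ∨ A)))): β-rule — branch into F (¬F ∨ C)  //  T ((B ∧ A) ↔ (A ∧ ((C ↔ ¬F) ∨ A))).
      branch 2.1 (add F (¬F ∨ C)):
        F (¬F ∨ C): α-rule — add F ¬F, F C.
        ○ open, literals {C=0, F=1}.
      branch 2.2 (add T ((B ∧ A) ↔ (A ∧ ((C ↔ ¬F) ∨ A)))):
        T ((B ∧ A) ↔ (A ∧ ((C ↔ ¬F) ∨ A))): β-rule — branch into T (B ∧ A), T (A ∧ ((C ↔ ¬F) ∨ A))  //  F (B ∧ A), F (A ∧ ((C ↔ ¬F) ∨ A)).
          branch 2.2.1 (add T (B ∧ A), T (A ∧ ((C ↔ ¬F) ∨ A))):
            T (B ∧ A): α-rule — add T B, T A.
            T (A ∧ ((C ↔ ¬F) ∨ A)): α-rule — add T A, T ((C ↔ ¬F) ∨ A).
            T ((C ↔ ¬F) ∨ A): β-rule — branch into T (C ↔ ¬F)  //  T A.
              branch 2.2.1.1 (add T (C ↔ ¬F)):
                T (C ↔ ¬F): β-rule — branch into T C, T ¬F  //  F C, F ¬F.
                  branch 2.2.1.1.1 (add T C, T ¬F):
                    ○ open, literals {A=1, B=1, C=1, F=0}.
                  branch 2.2.1.1.2 (add F C, F ¬F):
                    ○ open, literals {A=1, B=1, C=0, F=1}.
              branch 2.2.1.2 (add T A):
                ○ open, literals {A=1, B=1}.
          branch 2.2.2 (add F (B ∧ A), F (A ∧ ((C ↔ ¬F) ∨ A))):
            F (B ∧ A): β-rule — branch into F B  //  F A.
              branch 2.2.2.1 (add F B):
                F (A ∧ ((C ↔ ¬F) ∨ A)): β-rule — branch into F A  //  F ((C ↔ ¬F) ∨ A).
                  branch 2.2.2.1.1 (add F A):
                    ○ open, literals {A=0, B=0}.
                  branch 2.2.2.1.2 (add F ((C ↔ ¬F) ∨ A)):
                    F ((C ↔ ¬F) ∨ A): α-rule — add F (C ↔ ¬F), F A.
                    F (C ↔ ¬F): β-rule — branch into T C, F ¬F  //  F C, T ¬F.
                      branch 2.2.2.1.2.1 (add T C, F ¬F):
                        ○ open, literals {A=0, B=0, C=1, F=1}.
                      branch 2.2.2.1.2.2 (add F C, T ¬F):
                        ○ open, literals {A=0, B=0, C=0, F=0}.
              branch 2.2.2.2 (add F A):
                F (A ∧ ((C ↔ ¬F) ∨ A)): β-rule — branch into F A  //  F ((C ↔ ¬F) ∨ A).
                  branch 2.2.2.2.1 (add F A):
                    ○ open, literals {A=0}.
                  branch 2.2.2.2.2 (add F ((C ↔ ¬F) ∨ A)):
                    F ((C ↔ ¬F) ∨ A): α-rule — add F (C ↔ ¬F), F A.
                    F (C ↔ ¬F): β-rule — branch into T C, F ¬F  //  F C, T ¬F.
                      branch 2.2.2.2.2.1 (add T C, F ¬F):
                        ○ open, literals {A=0, C=1, F=1}.
                      branch 2.2.2.2.2.2 (add F C, T ¬F):
                        ○ open, literals {A=0, C=0, F=0}.
0 branches closed, 11 open.
An open branch gives a satisfying assignment: E=0.

Satisfiable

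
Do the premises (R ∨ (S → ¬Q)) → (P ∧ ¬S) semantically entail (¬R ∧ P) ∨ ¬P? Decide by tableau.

Initial set: {((R ∨ (S → ¬Q)) → (P ∧ ¬S)); ¬((¬R ∧ P) ∨ ¬P)}.
¬((¬R ∧ P) ∨ ¬P): α-rule — add ¬(¬R ∧ P), ¬¬P.
((R ∨ (S → ¬Q)) → (P ∧ ¬S)): β-rule — branch into ¬(R ∨ (S → ¬Q))  //  (P ∧ ¬S).
  branch 1 (add ¬(R ∨ (S → ¬Q))):
    ¬(R ∨ (S → ¬Q)): α-rule — add ¬R, ¬(S → ¬Q).
    ¬(S → ¬Q): α-rule — add S, ¬¬Q.
    ¬(¬R ∧ P): β-rule — branch into ¬¬R  //  ¬P.
      branch 1.1 (add ¬¬R):
        × closes — contains both R and ¬R.
      branch 1.2 (add ¬P):
        × closes — contains both P and ¬P.
  branch 2 (add (P ∧ ¬S)):
    (P ∧ ¬S): α-rule — add P, ¬S.
    ¬(¬R ∧ P): β-rule — branch into ¬¬R  //  ¬P.
      branch 2.1 (add ¬¬R):
        ○ open, literals {P=T, R=T, S=F}.
      branch 2.2 (add ¬P):
        × closes — contains both P and ¬P.
3 branches closed, 1 open.
An open branch gives a countermodel: P=T, R=T, S=F (unmentioned atoms arbitrary); the premises hold there but the conclusion fails.

No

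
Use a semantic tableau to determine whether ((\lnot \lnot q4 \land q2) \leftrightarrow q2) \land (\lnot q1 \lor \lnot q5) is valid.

Not valid

Assume the negation and expand:
Initial set: {\lnot (((\lnot \lnot q4 \land q2) \leftrightarrow q2) \land (\lnot q1 \lor \lnot q5))}.
\lnot (((\lnot \lnot q4 \land q2) \leftrightarrow q2) \land (\lnot q1 \lor \lnot q5)): β-rule — branch into \lnot ((\lnot \lnot q4 \land q2) \leftrightarrow q2)  //  \lnot (\lnot q1 \lor \lnot q5).
  branch 1 (add \lnot ((\lnot \lnot q4 \land q2) \leftrightarrow q2)):
    \lnot ((\lnot \lnot q4 \land q2) \leftrightarrow q2): β-rule — branch into (\lnot \lnot q4 \land q2), \lnot q2  //  \lnot (\lnot \lnot q4 \land q2), q2.
      branch 1.1 (add (\lnot \lnot q4 \land q2), \lnot q2):
        (\lnot \lnot q4 \land q2): α-rule — add \lnot \lnot q4, q2.
        × closes — contains both q2 and \lnot q2.
      branch 1.2 (add \lnot (\lnot \lnot q4 \land q2), q2):
        \lnot (\lnot \lnot q4 \land q2): β-rule — branch into \lnot \lnot \lnot q4  //  \lnot q2.
          branch 1.2.1 (add \lnot \lnot \lnot q4):
            \lnot \lnot \lnot q4: drop double negation, giving \lnot q4.
            ○ open, literals {q2=T, q4=F}.
          branch 1.2.2 (add \lnot q2):
            × closes — contains both q2 and \lnot q2.
  branch 2 (add \lnot (\lnot q1 \lor \lnot q5)):
    \lnot (\lnot q1 \lor \lnot q5): α-rule — add \lnot \lnot q1, \lnot \lnot q5.
    ○ open, literals {q1=T, q5=T}.
2 branches closed, 2 open.
An open branch gives a countermodel: q2=T, q4=F (unmentioned atoms arbitrary); under it the original formula is false.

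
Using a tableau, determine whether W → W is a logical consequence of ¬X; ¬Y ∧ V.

Initial set: {¬X; (¬Y ∧ V); ¬(W → W)}.
(¬Y ∧ V): α-rule — add ¬Y, V.
¬(W → W): α-rule — add W, ¬W.
× closes — contains both W and ¬W.
All 1 branch closes.
Every branch closed, so the premises entail the conclusion.

Yes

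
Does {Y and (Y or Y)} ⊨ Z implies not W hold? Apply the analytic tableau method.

Initial set: {(Y and (Y or Y)); not (Z implies not W)}.
(Y and (Y or Y)): α-rule — add Y, (Y or Y).
not (Z implies not W): α-rule — add Z, not not W.
(Y or Y): β-rule — branch into Y  //  Y.
  branch 1 (add Y):
    ○ open, literals {W=true, Y=true, Z=true}.
  branch 2 (add Y):
    ○ open, literals {W=true, Y=true, Z=true}.
0 branches closed, 2 open.
An open branch gives a countermodel: W=true, Y=true, Z=true (unmentioned atoms arbitrary); the premises hold there but the conclusion fails.

No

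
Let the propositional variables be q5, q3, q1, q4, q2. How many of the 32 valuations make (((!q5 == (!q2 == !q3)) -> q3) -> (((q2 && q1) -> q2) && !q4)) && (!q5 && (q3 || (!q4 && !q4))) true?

Initial set: {((((!q5 == (!q2 == !q3)) -> q3) -> (((q2 && q1) -> q2) && !q4)) && (!q5 && (q3 || (!q4 && !q4))))}.
((((!q5 == (!q2 == !q3)) -> q3) -> (((q2 && q1) -> q2) && !q4)) && (!q5 && (q3 || (!q4 && !q4)))): α-rule — add (((!q5 == (!q2 == !q3)) -> q3) -> (((q2 && q1) -> q2) && !q4)), (!q5 && (q3 || (!q4 && !q4))).
(!q5 && (q3 || (!q4 && !q4))): α-rule — add !q5, (q3 || (!q4 && !q4)).
(((!q5 == (!q2 == !q3)) -> q3) -> (((q2 && q1) -> q2) && !q4)): β-rule — branch into !((!q5 == (!q2 == !q3)) -> q3)  //  (((q2 && q1) -> q2) && !q4).
  branch 1 (add !((!q5 == (!q2 == !q3)) -> q3)):
    !((!q5 == (!q2 == !q3)) -> q3): α-rule — add (!q5 == (!q2 == !q3)), !q3.
    (q3 || (!q4 && !q4)): β-rule — branch into q3  //  (!q4 && !q4).
      branch 1.1 (add q3):
        × closes — contains both q3 and !q3.
      branch 1.2 (add (!q4 && !q4)):
        (!q4 && !q4): α-rule — add !q4, !q4.
        (!q5 == (!q2 == !q3)): β-rule — branch into !q5, (!q2 == !q3)  //  !!q5, !(!q2 == !q3).
          branch 1.2.1 (add !q5, (!q2 == !q3)):
            (!q2 == !q3): β-rule — branch into !q2, !q3  //  !!q2, !!q3.
              branch 1.2.1.1 (add !q2, !q3):
                ○ open, literals {q2=false, q3=false, q4=false, q5=false}.
              branch 1.2.1.2 (add !!q2, !!q3):
                × closes — contains both q3 and !q3.
          branch 1.2.2 (add !!q5, !(!q2 == !q3)):
            × closes — contains both q5 and !q5.
  branch 2 (add (((q2 && q1) -> q2) && !q4)):
    (((q2 && q1) -> q2) && !q4): α-rule — add ((q2 && q1) -> q2), !q4.
    (q3 || (!q4 && !q4)): β-rule — branch into q3  //  (!q4 && !q4).
      branch 2.1 (add q3):
        ((q2 && q1) -> q2): β-rule — branch into !(q2 && q1)  //  q2.
          branch 2.1.1 (add !(q2 && q1)):
            !(q2 && q1): β-rule — branch into !q2  //  !q1.
              branch 2.1.1.1 (add !q2):
                ○ open, literals {q2=false, q3=true, q4=false, q5=false}.
              branch 2.1.1.2 (add !q1):
                ○ open, literals {q1=false, q3=true, q4=false, q5=false}.
          branch 2.1.2 (add q2):
            ○ open, literals {q2=true, q3=true, q4=false, q5=false}.
      branch 2.2 (add (!q4 && !q4)):
        (!q4 && !q4): α-rule — add !q4, !q4.
        ((q2 && q1) -> q2): β-rule — branch into !(q2 && q1)  //  q2.
          branch 2.2.1 (add !(q2 && q1)):
            !(q2 && q1): β-rule — branch into !q2  //  !q1.
              branch 2.2.1.1 (add !q2):
                ○ open, literals {q2=false, q4=false, q5=false}.
              branch 2.2.1.2 (add !q1):
                ○ open, literals {q1=false, q4=false, q5=false}.
          branch 2.2.2 (add q2):
            ○ open, literals {q2=true, q4=false, q5=false}.
3 branches closed, 7 open.
Each open branch fixes some atoms; the unmentioned ones are free. Counting distinct full assignments: branch {q2=false, q3=false, q4=false, q5=false} (q1) contributes 2 new; branch {q2=false, q3=true, q4=false, q5=false} (q1) contributes 2 new; branch {q1=false, q3=true, q4=false, q5=false} (q2) contributes 1 new; branch {q2=true, q3=true, q4=false, q5=false} (q1) contributes 1 new; branch {q2=false, q4=false, q5=false} (q3, q1) contributes 0 new; branch {q1=false, q4=false, q5=false} (q3, q2) contributes 1 new; branch {q2=true, q4=false, q5=false} (q3, q1) contributes 1 new. Total: 8.

8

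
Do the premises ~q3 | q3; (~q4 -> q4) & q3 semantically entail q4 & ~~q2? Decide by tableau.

No

Initial set: {T (~q3 | q3); T ((~q4 -> q4) & q3); F (q4 & ~~q2)}.
T ((~q4 -> q4) & q3): α-rule — add T (~q4 -> q4), T q3.
T (~q3 | q3): β-rule — branch into T ~q3  //  T q3.
  branch 1 (add T ~q3):
    × closes — contains both q3 and ~q3.
  branch 2 (add T q3):
    F (q4 & ~~q2): β-rule — branch into F q4  //  F ~~q2.
      branch 2.1 (add F q4):
        T (~q4 -> q4): β-rule — branch into F ~q4  //  T q4.
          branch 2.1.1 (add F ~q4):
            × closes — contains both q4 and ~q4.
          branch 2.1.2 (add T q4):
            × closes — contains both q4 and ~q4.
      branch 2.2 (add F ~~q2):
        F ~~q2: drop double negation, giving F q2.
        T (~q4 -> q4): β-rule — branch into F ~q4  //  T q4.
          branch 2.2.1 (add F ~q4):
            ○ open, literals {q2=0, q3=1, q4=1}.
          branch 2.2.2 (add T q4):
            ○ open, literals {q2=0, q3=1, q4=1}.
3 branches closed, 2 open.
An open branch gives a countermodel: q2=0, q3=1, q4=1 (unmentioned atoms arbitrary); the premises hold there but the conclusion fails.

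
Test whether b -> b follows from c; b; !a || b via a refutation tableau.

Yes

Initial set: {c; b; (!a || b); !(b -> b)}.
!(b -> b): α-rule — add b, !b.
× closes — contains both b and !b.
All 1 branch closes.
Every branch closed, so the premises entail the conclusion.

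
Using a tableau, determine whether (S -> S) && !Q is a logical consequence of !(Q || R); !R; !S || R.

Initial set: {!(Q || R); !R; (!S || R); !((S -> S) && !Q)}.
!(Q || R): α-rule — add !Q, !R.
(!S || R): β-rule — branch into !S  //  R.
  branch 1 (add !S):
    !((S -> S) && !Q): β-rule — branch into !(S -> S)  //  !!Q.
      branch 1.1 (add !(S -> S)):
        !(S -> S): α-rule — add S, !S.
        × closes — contains both S and !S.
      branch 1.2 (add !!Q):
        × closes — contains both Q and !Q.
  branch 2 (add R):
    × closes — contains both R and !R.
All 3 branches close.
Every branch closed, so the premises entail the conclusion.

Yes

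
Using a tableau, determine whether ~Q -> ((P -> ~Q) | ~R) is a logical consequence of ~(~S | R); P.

Initial set: {T ~(~S | R); T P; F (~Q -> ((P -> ~Q) | ~R))}.
T ~(~S | R): α-rule — add F ~S, F R.
F (~Q -> ((P -> ~Q) | ~R)): α-rule — add T ~Q, F ((P -> ~Q) | ~R).
F ((P -> ~Q) | ~R): α-rule — add F (P -> ~Q), F ~R.
× closes — contains both R and ~R.
All 1 branch closes.
Every branch closed, so the premises entail the conclusion.

Yes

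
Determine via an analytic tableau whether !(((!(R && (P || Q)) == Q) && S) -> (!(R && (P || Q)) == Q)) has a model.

Initial set: {!(((!(R && (P || Q)) == Q) && S) -> (!(R && (P || Q)) == Q))}.
!(((!(R && (P || Q)) == Q) && S) -> (!(R && (P || Q)) == Q)): α-rule — add ((!(R && (P || Q)) == Q) && S), !(!(R && (P || Q)) == Q).
((!(R && (P || Q)) == Q) && S): α-rule — add (!(R && (P || Q)) == Q), S.
!(!(R && (P || Q)) == Q): β-rule — branch into !(R && (P || Q)), !Q  //  !!(R && (P || Q)), Q.
  branch 1 (add !(R && (P || Q)), !Q):
    (!(R && (P || Q)) == Q): β-rule — branch into !(R && (P || Q)), Q  //  !!(R && (P || Q)), !Q.
      branch 1.1 (add !(R && (P || Q)), Q):
        × closes — contains both Q and !Q.
      branch 1.2 (add !!(R && (P || Q)), !Q):
        !!(R && (P || Q)): α-rule — add R, (P || Q).
        !(R && (P || Q)): β-rule — branch into !R  //  !(P || Q).
          branch 1.2.1 (add !R):
            × closes — contains both R and !R.
          branch 1.2.2 (add !(P || Q)):
            !(P || Q): α-rule — add !P, !Q.
            (P || Q): β-rule — branch into P  //  Q.
              branch 1.2.2.1 (add P):
                × closes — contains both P and !P.
              branch 1.2.2.2 (add Q):
                × closes — contains both Q and !Q.
  branch 2 (add !!(R && (P || Q)), Q):
    !!(R && (P || Q)): α-rule — add R, (P || Q).
    (!(R && (P || Q)) == Q): β-rule — branch into !(R && (P || Q)), Q  //  !!(R && (P || Q)), !Q.
      branch 2.1 (add !(R && (P || Q)), Q):
        (P || Q): β-rule — branch into P  //  Q.
          branch 2.1.1 (add P):
            !(R && (P || Q)): β-rule — branch into !R  //  !(P || Q).
              branch 2.1.1.1 (add !R):
                × closes — contains both R and !R.
              branch 2.1.1.2 (add !(P || Q)):
                !(P || Q): α-rule — add !P, !Q.
                × closes — contains both P and !P.
          branch 2.1.2 (add Q):
            !(R && (P || Q)): β-rule — branch into !R  //  !(P || Q).
              branch 2.1.2.1 (add !R):
                × closes — contains both R and !R.
              branch 2.1.2.2 (add !(P || Q)):
                !(P || Q): α-rule — add !P, !Q.
                × closes — contains both Q and !Q.
      branch 2.2 (add !!(R && (P || Q)), !Q):
        × closes — contains both Q and !Q.
All 9 branches close.
Every branch closed; the formula is unsatisfiable.

Unsatisfiable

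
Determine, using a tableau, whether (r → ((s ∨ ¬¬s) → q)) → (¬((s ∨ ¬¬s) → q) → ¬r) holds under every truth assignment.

Assume the negation and expand:
Initial set: {¬((r → ((s ∨ ¬¬s) → q)) → (¬((s ∨ ¬¬s) → q) → ¬r))}.
¬((r → ((s ∨ ¬¬s) → q)) → (¬((s ∨ ¬¬s) → q) → ¬r)): α-rule — add (r → ((s ∨ ¬¬s) → q)), ¬(¬((s ∨ ¬¬s) → q) → ¬r).
¬(¬((s ∨ ¬¬s) → q) → ¬r): α-rule — add ¬((s ∨ ¬¬s) → q), ¬¬r.
¬((s ∨ ¬¬s) → q): α-rule — add (s ∨ ¬¬s), ¬q.
(r → ((s ∨ ¬¬s) → q)): β-rule — branch into ¬r  //  ((s ∨ ¬¬s) → q).
  branch 1 (add ¬r):
    × closes — contains both r and ¬r.
  branch 2 (add ((s ∨ ¬¬s) → q)):
    (s ∨ ¬¬s): β-rule — branch into s  //  ¬¬s.
      branch 2.1 (add s):
        ((s ∨ ¬¬s) → q): β-rule — branch into ¬(s ∨ ¬¬s)  //  q.
          branch 2.1.1 (add ¬(s ∨ ¬¬s)):
            ¬(s ∨ ¬¬s): α-rule — add ¬s, ¬¬¬s.
            × closes — contains both s and ¬s.
          branch 2.1.2 (add q):
            × closes — contains both q and ¬q.
      branch 2.2 (add ¬¬s):
        ¬¬s: drop double negation, giving s.
        ((s ∨ ¬¬s) → q): β-rule — branch into ¬(s ∨ ¬¬s)  //  q.
          branch 2.2.1 (add ¬(s ∨ ¬¬s)):
            ¬(s ∨ ¬¬s): α-rule — add ¬s, ¬¬¬s.
            × closes — contains both s and ¬s.
          branch 2.2.2 (add q):
            × closes — contains both q and ¬q.
All 5 branches close.
Every branch closed, so the negation is unsatisfiable and the formula is valid.

Valid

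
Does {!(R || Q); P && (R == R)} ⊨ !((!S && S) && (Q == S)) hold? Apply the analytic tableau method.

Initial set: {!(R || Q); (P && (R == R)); !!((!S && S) && (Q == S))}.
!(R || Q): α-rule — add !R, !Q.
(P && (R == R)): α-rule — add P, (R == R).
!!((!S && S) && (Q == S)): α-rule — add (!S && S), (Q == S).
(!S && S): α-rule — add !S, S.
× closes — contains both S and !S.
All 1 branch closes.
Every branch closed, so the premises entail the conclusion.

Yes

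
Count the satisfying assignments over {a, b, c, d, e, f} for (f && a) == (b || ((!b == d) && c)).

Initial set: {((f && a) == (b || ((!b == d) && c)))}.
((f && a) == (b || ((!b == d) && c))): β-rule — branch into (f && a), (b || ((!b == d) && c))  //  !(f && a), !(b || ((!b == d) && c)).
  branch 1 (add (f && a), (b || ((!b == d) && c))):
    (f && a): α-rule — add f, a.
    (b || ((!b == d) && c)): β-rule — branch into b  //  ((!b == d) && c).
      branch 1.1 (add b):
        ○ open, literals {a=1, b=1, f=1}.
      branch 1.2 (add ((!b == d) && c)):
        ((!b == d) && c): α-rule — add (!b == d), c.
        (!b == d): β-rule — branch into !b, d  //  !!b, !d.
          branch 1.2.1 (add !b, d):
            ○ open, literals {a=1, b=0, c=1, d=1, f=1}.
          branch 1.2.2 (add !!b, !d):
            ○ open, literals {a=1, b=1, c=1, d=0, f=1}.
  branch 2 (add !(f && a), !(b || ((!b == d) && c))):
    !(b || ((!b == d) && c)): α-rule — add !b, !((!b == d) && c).
    !(f && a): β-rule — branch into !f  //  !a.
      branch 2.1 (add !f):
        !((!b == d) && c): β-rule — branch into !(!b == d)  //  !c.
          branch 2.1.1 (add !(!b == d)):
            !(!b == d): β-rule — branch into !b, !d  //  !!b, d.
              branch 2.1.1.1 (add !b, !d):
                ○ open, literals {b=0, d=0, f=0}.
              branch 2.1.1.2 (add !!b, d):
                × closes — contains both b and !b.
          branch 2.1.2 (add !c):
            ○ open, literals {b=0, c=0, f=0}.
      branch 2.2 (add !a):
        !((!b == d) && c): β-rule — branch into !(!b == d)  //  !c.
          branch 2.2.1 (add !(!b == d)):
            !(!b == d): β-rule — branch into !b, !d  //  !!b, d.
              branch 2.2.1.1 (add !b, !d):
                ○ open, literals {a=0, b=0, d=0}.
              branch 2.2.1.2 (add !!b, d):
                × closes — contains both b and !b.
          branch 2.2.2 (add !c):
            ○ open, literals {a=0, b=0, c=0}.
2 branches closed, 7 open.
Each open branch fixes some atoms; the unmentioned ones are free. Counting distinct full assignments: branch {a=1, b=1, f=1} (c, d, e) contributes 8 new; branch {a=1, b=0, c=1, d=1, f=1} (e) contributes 2 new; branch {a=1, b=1, c=1, d=0, f=1} (e) contributes 0 new; branch {b=0, d=0, f=0} (a, c, e) contributes 8 new; branch {b=0, c=0, f=0} (a, d, e) contributes 4 new; branch {a=0, b=0, d=0} (c, e, f) contributes 4 new; branch {a=0, b=0, c=0} (d, e, f) contributes 2 new. Total: 28.

28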